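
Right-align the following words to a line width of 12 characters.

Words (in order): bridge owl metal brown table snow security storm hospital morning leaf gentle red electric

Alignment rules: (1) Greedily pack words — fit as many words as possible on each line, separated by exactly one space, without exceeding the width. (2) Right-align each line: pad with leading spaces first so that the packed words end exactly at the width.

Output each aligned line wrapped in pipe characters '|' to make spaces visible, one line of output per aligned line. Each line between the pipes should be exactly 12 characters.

Answer: |  bridge owl|
| metal brown|
|  table snow|
|    security|
|       storm|
|    hospital|
|morning leaf|
|  gentle red|
|    electric|

Derivation:
Line 1: ['bridge', 'owl'] (min_width=10, slack=2)
Line 2: ['metal', 'brown'] (min_width=11, slack=1)
Line 3: ['table', 'snow'] (min_width=10, slack=2)
Line 4: ['security'] (min_width=8, slack=4)
Line 5: ['storm'] (min_width=5, slack=7)
Line 6: ['hospital'] (min_width=8, slack=4)
Line 7: ['morning', 'leaf'] (min_width=12, slack=0)
Line 8: ['gentle', 'red'] (min_width=10, slack=2)
Line 9: ['electric'] (min_width=8, slack=4)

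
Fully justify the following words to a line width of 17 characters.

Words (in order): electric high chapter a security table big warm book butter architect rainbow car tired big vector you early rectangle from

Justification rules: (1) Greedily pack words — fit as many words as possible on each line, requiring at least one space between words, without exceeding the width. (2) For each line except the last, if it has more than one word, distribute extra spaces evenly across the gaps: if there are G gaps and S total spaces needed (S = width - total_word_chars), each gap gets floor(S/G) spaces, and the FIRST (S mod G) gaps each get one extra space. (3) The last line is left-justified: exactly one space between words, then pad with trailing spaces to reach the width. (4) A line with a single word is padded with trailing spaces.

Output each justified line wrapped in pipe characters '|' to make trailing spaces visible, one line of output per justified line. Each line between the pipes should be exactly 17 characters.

Answer: |electric     high|
|chapter         a|
|security    table|
|big   warm   book|
|butter  architect|
|rainbow car tired|
|big   vector  you|
|early   rectangle|
|from             |

Derivation:
Line 1: ['electric', 'high'] (min_width=13, slack=4)
Line 2: ['chapter', 'a'] (min_width=9, slack=8)
Line 3: ['security', 'table'] (min_width=14, slack=3)
Line 4: ['big', 'warm', 'book'] (min_width=13, slack=4)
Line 5: ['butter', 'architect'] (min_width=16, slack=1)
Line 6: ['rainbow', 'car', 'tired'] (min_width=17, slack=0)
Line 7: ['big', 'vector', 'you'] (min_width=14, slack=3)
Line 8: ['early', 'rectangle'] (min_width=15, slack=2)
Line 9: ['from'] (min_width=4, slack=13)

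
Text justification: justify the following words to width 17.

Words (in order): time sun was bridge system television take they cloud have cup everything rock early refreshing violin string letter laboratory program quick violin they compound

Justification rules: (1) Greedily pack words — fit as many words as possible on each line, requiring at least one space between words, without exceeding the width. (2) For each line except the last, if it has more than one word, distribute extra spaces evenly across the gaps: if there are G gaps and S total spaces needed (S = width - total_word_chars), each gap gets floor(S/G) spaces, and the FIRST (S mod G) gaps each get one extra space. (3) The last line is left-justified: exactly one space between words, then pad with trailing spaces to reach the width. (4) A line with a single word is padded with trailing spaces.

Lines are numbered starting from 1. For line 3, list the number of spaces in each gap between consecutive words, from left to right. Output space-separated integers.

Answer: 3

Derivation:
Line 1: ['time', 'sun', 'was'] (min_width=12, slack=5)
Line 2: ['bridge', 'system'] (min_width=13, slack=4)
Line 3: ['television', 'take'] (min_width=15, slack=2)
Line 4: ['they', 'cloud', 'have'] (min_width=15, slack=2)
Line 5: ['cup', 'everything'] (min_width=14, slack=3)
Line 6: ['rock', 'early'] (min_width=10, slack=7)
Line 7: ['refreshing', 'violin'] (min_width=17, slack=0)
Line 8: ['string', 'letter'] (min_width=13, slack=4)
Line 9: ['laboratory'] (min_width=10, slack=7)
Line 10: ['program', 'quick'] (min_width=13, slack=4)
Line 11: ['violin', 'they'] (min_width=11, slack=6)
Line 12: ['compound'] (min_width=8, slack=9)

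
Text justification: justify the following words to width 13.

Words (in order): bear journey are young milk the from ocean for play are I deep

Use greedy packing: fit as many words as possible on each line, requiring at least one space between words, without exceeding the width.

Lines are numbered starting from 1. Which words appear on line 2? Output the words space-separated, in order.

Answer: are young

Derivation:
Line 1: ['bear', 'journey'] (min_width=12, slack=1)
Line 2: ['are', 'young'] (min_width=9, slack=4)
Line 3: ['milk', 'the', 'from'] (min_width=13, slack=0)
Line 4: ['ocean', 'for'] (min_width=9, slack=4)
Line 5: ['play', 'are', 'I'] (min_width=10, slack=3)
Line 6: ['deep'] (min_width=4, slack=9)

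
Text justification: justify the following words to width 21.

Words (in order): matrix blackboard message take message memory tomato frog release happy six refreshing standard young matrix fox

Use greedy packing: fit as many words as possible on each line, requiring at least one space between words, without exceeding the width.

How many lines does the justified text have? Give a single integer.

Answer: 6

Derivation:
Line 1: ['matrix', 'blackboard'] (min_width=17, slack=4)
Line 2: ['message', 'take', 'message'] (min_width=20, slack=1)
Line 3: ['memory', 'tomato', 'frog'] (min_width=18, slack=3)
Line 4: ['release', 'happy', 'six'] (min_width=17, slack=4)
Line 5: ['refreshing', 'standard'] (min_width=19, slack=2)
Line 6: ['young', 'matrix', 'fox'] (min_width=16, slack=5)
Total lines: 6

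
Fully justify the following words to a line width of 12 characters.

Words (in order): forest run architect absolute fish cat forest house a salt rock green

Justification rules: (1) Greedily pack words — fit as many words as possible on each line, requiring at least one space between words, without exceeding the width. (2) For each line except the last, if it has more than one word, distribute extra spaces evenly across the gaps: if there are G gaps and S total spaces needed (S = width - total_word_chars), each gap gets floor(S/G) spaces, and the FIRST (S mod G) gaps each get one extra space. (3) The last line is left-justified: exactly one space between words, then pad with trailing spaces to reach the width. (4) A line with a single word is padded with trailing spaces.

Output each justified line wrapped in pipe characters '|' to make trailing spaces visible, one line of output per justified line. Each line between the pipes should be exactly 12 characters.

Answer: |forest   run|
|architect   |
|absolute    |
|fish     cat|
|forest house|
|a  salt rock|
|green       |

Derivation:
Line 1: ['forest', 'run'] (min_width=10, slack=2)
Line 2: ['architect'] (min_width=9, slack=3)
Line 3: ['absolute'] (min_width=8, slack=4)
Line 4: ['fish', 'cat'] (min_width=8, slack=4)
Line 5: ['forest', 'house'] (min_width=12, slack=0)
Line 6: ['a', 'salt', 'rock'] (min_width=11, slack=1)
Line 7: ['green'] (min_width=5, slack=7)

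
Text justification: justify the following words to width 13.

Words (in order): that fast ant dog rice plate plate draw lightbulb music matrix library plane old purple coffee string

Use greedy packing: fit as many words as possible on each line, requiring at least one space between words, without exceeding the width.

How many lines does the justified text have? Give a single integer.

Answer: 9

Derivation:
Line 1: ['that', 'fast', 'ant'] (min_width=13, slack=0)
Line 2: ['dog', 'rice'] (min_width=8, slack=5)
Line 3: ['plate', 'plate'] (min_width=11, slack=2)
Line 4: ['draw'] (min_width=4, slack=9)
Line 5: ['lightbulb'] (min_width=9, slack=4)
Line 6: ['music', 'matrix'] (min_width=12, slack=1)
Line 7: ['library', 'plane'] (min_width=13, slack=0)
Line 8: ['old', 'purple'] (min_width=10, slack=3)
Line 9: ['coffee', 'string'] (min_width=13, slack=0)
Total lines: 9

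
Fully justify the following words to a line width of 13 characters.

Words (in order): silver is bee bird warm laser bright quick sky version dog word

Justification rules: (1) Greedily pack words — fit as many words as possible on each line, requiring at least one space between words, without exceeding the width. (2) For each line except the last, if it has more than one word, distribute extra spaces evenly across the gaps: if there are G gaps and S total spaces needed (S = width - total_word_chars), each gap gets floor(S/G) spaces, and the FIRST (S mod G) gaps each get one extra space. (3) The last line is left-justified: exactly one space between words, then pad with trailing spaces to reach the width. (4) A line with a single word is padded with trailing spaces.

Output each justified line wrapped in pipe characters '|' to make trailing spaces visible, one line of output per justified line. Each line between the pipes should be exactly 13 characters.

Line 1: ['silver', 'is', 'bee'] (min_width=13, slack=0)
Line 2: ['bird', 'warm'] (min_width=9, slack=4)
Line 3: ['laser', 'bright'] (min_width=12, slack=1)
Line 4: ['quick', 'sky'] (min_width=9, slack=4)
Line 5: ['version', 'dog'] (min_width=11, slack=2)
Line 6: ['word'] (min_width=4, slack=9)

Answer: |silver is bee|
|bird     warm|
|laser  bright|
|quick     sky|
|version   dog|
|word         |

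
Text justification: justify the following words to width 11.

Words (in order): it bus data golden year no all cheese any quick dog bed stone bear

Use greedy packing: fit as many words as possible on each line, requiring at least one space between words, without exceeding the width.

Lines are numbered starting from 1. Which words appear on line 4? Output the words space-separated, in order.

Answer: cheese any

Derivation:
Line 1: ['it', 'bus', 'data'] (min_width=11, slack=0)
Line 2: ['golden', 'year'] (min_width=11, slack=0)
Line 3: ['no', 'all'] (min_width=6, slack=5)
Line 4: ['cheese', 'any'] (min_width=10, slack=1)
Line 5: ['quick', 'dog'] (min_width=9, slack=2)
Line 6: ['bed', 'stone'] (min_width=9, slack=2)
Line 7: ['bear'] (min_width=4, slack=7)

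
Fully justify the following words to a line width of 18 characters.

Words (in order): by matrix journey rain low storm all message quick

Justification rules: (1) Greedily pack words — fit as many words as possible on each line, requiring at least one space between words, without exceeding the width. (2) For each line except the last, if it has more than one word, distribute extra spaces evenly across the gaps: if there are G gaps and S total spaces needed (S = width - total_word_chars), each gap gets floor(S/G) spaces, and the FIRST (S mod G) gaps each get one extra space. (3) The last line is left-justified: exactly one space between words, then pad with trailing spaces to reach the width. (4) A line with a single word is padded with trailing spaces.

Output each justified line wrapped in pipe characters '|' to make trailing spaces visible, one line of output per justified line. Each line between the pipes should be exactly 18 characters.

Answer: |by  matrix journey|
|rain low storm all|
|message quick     |

Derivation:
Line 1: ['by', 'matrix', 'journey'] (min_width=17, slack=1)
Line 2: ['rain', 'low', 'storm', 'all'] (min_width=18, slack=0)
Line 3: ['message', 'quick'] (min_width=13, slack=5)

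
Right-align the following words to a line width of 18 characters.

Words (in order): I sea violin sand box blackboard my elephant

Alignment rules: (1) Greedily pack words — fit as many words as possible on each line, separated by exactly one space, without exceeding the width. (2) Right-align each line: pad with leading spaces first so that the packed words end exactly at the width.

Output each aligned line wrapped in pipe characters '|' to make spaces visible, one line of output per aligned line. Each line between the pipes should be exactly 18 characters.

Answer: | I sea violin sand|
| box blackboard my|
|          elephant|

Derivation:
Line 1: ['I', 'sea', 'violin', 'sand'] (min_width=17, slack=1)
Line 2: ['box', 'blackboard', 'my'] (min_width=17, slack=1)
Line 3: ['elephant'] (min_width=8, slack=10)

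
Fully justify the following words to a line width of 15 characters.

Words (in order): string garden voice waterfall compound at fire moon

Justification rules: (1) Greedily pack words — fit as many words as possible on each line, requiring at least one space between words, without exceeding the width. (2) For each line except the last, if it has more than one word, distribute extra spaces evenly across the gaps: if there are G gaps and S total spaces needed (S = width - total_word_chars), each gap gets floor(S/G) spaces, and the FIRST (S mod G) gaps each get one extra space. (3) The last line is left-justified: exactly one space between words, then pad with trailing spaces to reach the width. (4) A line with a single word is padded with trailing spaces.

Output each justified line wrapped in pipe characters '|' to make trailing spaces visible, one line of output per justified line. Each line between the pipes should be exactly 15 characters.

Answer: |string   garden|
|voice waterfall|
|compound     at|
|fire moon      |

Derivation:
Line 1: ['string', 'garden'] (min_width=13, slack=2)
Line 2: ['voice', 'waterfall'] (min_width=15, slack=0)
Line 3: ['compound', 'at'] (min_width=11, slack=4)
Line 4: ['fire', 'moon'] (min_width=9, slack=6)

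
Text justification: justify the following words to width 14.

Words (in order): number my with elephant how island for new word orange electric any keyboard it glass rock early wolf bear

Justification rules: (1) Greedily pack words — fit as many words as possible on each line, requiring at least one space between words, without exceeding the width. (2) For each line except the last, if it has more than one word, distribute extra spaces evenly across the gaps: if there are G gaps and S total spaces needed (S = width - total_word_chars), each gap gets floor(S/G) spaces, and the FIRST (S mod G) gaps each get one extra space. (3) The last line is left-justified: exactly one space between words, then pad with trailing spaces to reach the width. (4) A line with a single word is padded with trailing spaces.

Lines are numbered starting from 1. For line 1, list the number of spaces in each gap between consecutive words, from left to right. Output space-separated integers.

Answer: 1 1

Derivation:
Line 1: ['number', 'my', 'with'] (min_width=14, slack=0)
Line 2: ['elephant', 'how'] (min_width=12, slack=2)
Line 3: ['island', 'for', 'new'] (min_width=14, slack=0)
Line 4: ['word', 'orange'] (min_width=11, slack=3)
Line 5: ['electric', 'any'] (min_width=12, slack=2)
Line 6: ['keyboard', 'it'] (min_width=11, slack=3)
Line 7: ['glass', 'rock'] (min_width=10, slack=4)
Line 8: ['early', 'wolf'] (min_width=10, slack=4)
Line 9: ['bear'] (min_width=4, slack=10)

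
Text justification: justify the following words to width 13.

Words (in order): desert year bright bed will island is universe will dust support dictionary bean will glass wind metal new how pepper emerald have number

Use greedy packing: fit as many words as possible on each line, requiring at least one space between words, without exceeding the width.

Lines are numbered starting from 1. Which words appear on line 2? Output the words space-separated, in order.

Answer: bright bed

Derivation:
Line 1: ['desert', 'year'] (min_width=11, slack=2)
Line 2: ['bright', 'bed'] (min_width=10, slack=3)
Line 3: ['will', 'island'] (min_width=11, slack=2)
Line 4: ['is', 'universe'] (min_width=11, slack=2)
Line 5: ['will', 'dust'] (min_width=9, slack=4)
Line 6: ['support'] (min_width=7, slack=6)
Line 7: ['dictionary'] (min_width=10, slack=3)
Line 8: ['bean', 'will'] (min_width=9, slack=4)
Line 9: ['glass', 'wind'] (min_width=10, slack=3)
Line 10: ['metal', 'new', 'how'] (min_width=13, slack=0)
Line 11: ['pepper'] (min_width=6, slack=7)
Line 12: ['emerald', 'have'] (min_width=12, slack=1)
Line 13: ['number'] (min_width=6, slack=7)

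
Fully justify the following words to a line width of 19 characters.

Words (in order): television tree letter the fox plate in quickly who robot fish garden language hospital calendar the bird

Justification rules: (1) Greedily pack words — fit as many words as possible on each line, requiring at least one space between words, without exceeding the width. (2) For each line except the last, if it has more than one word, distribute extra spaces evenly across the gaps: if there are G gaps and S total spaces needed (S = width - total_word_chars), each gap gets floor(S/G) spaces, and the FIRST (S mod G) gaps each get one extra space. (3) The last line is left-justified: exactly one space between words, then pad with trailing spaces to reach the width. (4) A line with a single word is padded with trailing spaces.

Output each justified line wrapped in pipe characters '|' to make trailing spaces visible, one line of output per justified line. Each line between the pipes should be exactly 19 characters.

Answer: |television     tree|
|letter    the   fox|
|plate   in  quickly|
|who    robot   fish|
|garden     language|
|hospital   calendar|
|the bird           |

Derivation:
Line 1: ['television', 'tree'] (min_width=15, slack=4)
Line 2: ['letter', 'the', 'fox'] (min_width=14, slack=5)
Line 3: ['plate', 'in', 'quickly'] (min_width=16, slack=3)
Line 4: ['who', 'robot', 'fish'] (min_width=14, slack=5)
Line 5: ['garden', 'language'] (min_width=15, slack=4)
Line 6: ['hospital', 'calendar'] (min_width=17, slack=2)
Line 7: ['the', 'bird'] (min_width=8, slack=11)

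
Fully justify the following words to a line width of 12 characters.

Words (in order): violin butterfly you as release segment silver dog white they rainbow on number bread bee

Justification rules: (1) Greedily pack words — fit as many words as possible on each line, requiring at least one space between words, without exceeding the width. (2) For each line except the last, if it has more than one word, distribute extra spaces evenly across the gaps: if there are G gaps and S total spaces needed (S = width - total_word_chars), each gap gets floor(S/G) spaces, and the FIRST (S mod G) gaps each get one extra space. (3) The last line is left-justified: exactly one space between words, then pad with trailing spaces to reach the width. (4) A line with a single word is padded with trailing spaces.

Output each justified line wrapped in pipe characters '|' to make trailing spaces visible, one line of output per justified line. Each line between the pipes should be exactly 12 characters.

Answer: |violin      |
|butterfly   |
|you       as|
|release     |
|segment     |
|silver   dog|
|white   they|
|rainbow   on|
|number bread|
|bee         |

Derivation:
Line 1: ['violin'] (min_width=6, slack=6)
Line 2: ['butterfly'] (min_width=9, slack=3)
Line 3: ['you', 'as'] (min_width=6, slack=6)
Line 4: ['release'] (min_width=7, slack=5)
Line 5: ['segment'] (min_width=7, slack=5)
Line 6: ['silver', 'dog'] (min_width=10, slack=2)
Line 7: ['white', 'they'] (min_width=10, slack=2)
Line 8: ['rainbow', 'on'] (min_width=10, slack=2)
Line 9: ['number', 'bread'] (min_width=12, slack=0)
Line 10: ['bee'] (min_width=3, slack=9)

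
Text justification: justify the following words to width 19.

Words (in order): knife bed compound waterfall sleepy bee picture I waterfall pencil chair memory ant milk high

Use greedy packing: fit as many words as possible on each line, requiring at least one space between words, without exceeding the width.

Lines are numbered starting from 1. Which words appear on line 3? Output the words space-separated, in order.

Line 1: ['knife', 'bed', 'compound'] (min_width=18, slack=1)
Line 2: ['waterfall', 'sleepy'] (min_width=16, slack=3)
Line 3: ['bee', 'picture', 'I'] (min_width=13, slack=6)
Line 4: ['waterfall', 'pencil'] (min_width=16, slack=3)
Line 5: ['chair', 'memory', 'ant'] (min_width=16, slack=3)
Line 6: ['milk', 'high'] (min_width=9, slack=10)

Answer: bee picture I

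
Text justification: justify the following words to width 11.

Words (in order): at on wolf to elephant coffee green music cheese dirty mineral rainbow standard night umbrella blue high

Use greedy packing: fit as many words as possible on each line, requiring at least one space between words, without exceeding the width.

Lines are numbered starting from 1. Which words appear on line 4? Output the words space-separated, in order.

Line 1: ['at', 'on', 'wolf'] (min_width=10, slack=1)
Line 2: ['to', 'elephant'] (min_width=11, slack=0)
Line 3: ['coffee'] (min_width=6, slack=5)
Line 4: ['green', 'music'] (min_width=11, slack=0)
Line 5: ['cheese'] (min_width=6, slack=5)
Line 6: ['dirty'] (min_width=5, slack=6)
Line 7: ['mineral'] (min_width=7, slack=4)
Line 8: ['rainbow'] (min_width=7, slack=4)
Line 9: ['standard'] (min_width=8, slack=3)
Line 10: ['night'] (min_width=5, slack=6)
Line 11: ['umbrella'] (min_width=8, slack=3)
Line 12: ['blue', 'high'] (min_width=9, slack=2)

Answer: green music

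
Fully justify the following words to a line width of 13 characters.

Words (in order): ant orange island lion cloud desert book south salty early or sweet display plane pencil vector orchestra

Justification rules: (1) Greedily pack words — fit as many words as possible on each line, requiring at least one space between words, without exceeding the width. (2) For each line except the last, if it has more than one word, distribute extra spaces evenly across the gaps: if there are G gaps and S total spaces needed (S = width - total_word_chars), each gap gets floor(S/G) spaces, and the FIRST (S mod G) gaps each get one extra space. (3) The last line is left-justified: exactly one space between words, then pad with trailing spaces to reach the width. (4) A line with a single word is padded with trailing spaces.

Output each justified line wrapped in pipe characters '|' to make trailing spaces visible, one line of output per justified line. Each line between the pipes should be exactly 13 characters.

Answer: |ant    orange|
|island   lion|
|cloud  desert|
|book    south|
|salty   early|
|or      sweet|
|display plane|
|pencil vector|
|orchestra    |

Derivation:
Line 1: ['ant', 'orange'] (min_width=10, slack=3)
Line 2: ['island', 'lion'] (min_width=11, slack=2)
Line 3: ['cloud', 'desert'] (min_width=12, slack=1)
Line 4: ['book', 'south'] (min_width=10, slack=3)
Line 5: ['salty', 'early'] (min_width=11, slack=2)
Line 6: ['or', 'sweet'] (min_width=8, slack=5)
Line 7: ['display', 'plane'] (min_width=13, slack=0)
Line 8: ['pencil', 'vector'] (min_width=13, slack=0)
Line 9: ['orchestra'] (min_width=9, slack=4)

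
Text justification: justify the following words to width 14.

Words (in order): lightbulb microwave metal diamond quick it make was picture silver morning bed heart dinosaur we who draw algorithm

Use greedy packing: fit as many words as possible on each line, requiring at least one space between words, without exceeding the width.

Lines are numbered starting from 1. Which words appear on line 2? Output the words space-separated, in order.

Answer: microwave

Derivation:
Line 1: ['lightbulb'] (min_width=9, slack=5)
Line 2: ['microwave'] (min_width=9, slack=5)
Line 3: ['metal', 'diamond'] (min_width=13, slack=1)
Line 4: ['quick', 'it', 'make'] (min_width=13, slack=1)
Line 5: ['was', 'picture'] (min_width=11, slack=3)
Line 6: ['silver', 'morning'] (min_width=14, slack=0)
Line 7: ['bed', 'heart'] (min_width=9, slack=5)
Line 8: ['dinosaur', 'we'] (min_width=11, slack=3)
Line 9: ['who', 'draw'] (min_width=8, slack=6)
Line 10: ['algorithm'] (min_width=9, slack=5)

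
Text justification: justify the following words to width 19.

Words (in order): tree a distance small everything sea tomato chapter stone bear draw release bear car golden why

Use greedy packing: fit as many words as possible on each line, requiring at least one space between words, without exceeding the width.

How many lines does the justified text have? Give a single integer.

Line 1: ['tree', 'a', 'distance'] (min_width=15, slack=4)
Line 2: ['small', 'everything'] (min_width=16, slack=3)
Line 3: ['sea', 'tomato', 'chapter'] (min_width=18, slack=1)
Line 4: ['stone', 'bear', 'draw'] (min_width=15, slack=4)
Line 5: ['release', 'bear', 'car'] (min_width=16, slack=3)
Line 6: ['golden', 'why'] (min_width=10, slack=9)
Total lines: 6

Answer: 6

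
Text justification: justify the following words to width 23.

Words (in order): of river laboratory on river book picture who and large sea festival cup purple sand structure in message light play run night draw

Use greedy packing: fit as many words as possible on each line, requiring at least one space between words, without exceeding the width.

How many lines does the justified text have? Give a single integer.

Line 1: ['of', 'river', 'laboratory', 'on'] (min_width=22, slack=1)
Line 2: ['river', 'book', 'picture', 'who'] (min_width=22, slack=1)
Line 3: ['and', 'large', 'sea', 'festival'] (min_width=22, slack=1)
Line 4: ['cup', 'purple', 'sand'] (min_width=15, slack=8)
Line 5: ['structure', 'in', 'message'] (min_width=20, slack=3)
Line 6: ['light', 'play', 'run', 'night'] (min_width=20, slack=3)
Line 7: ['draw'] (min_width=4, slack=19)
Total lines: 7

Answer: 7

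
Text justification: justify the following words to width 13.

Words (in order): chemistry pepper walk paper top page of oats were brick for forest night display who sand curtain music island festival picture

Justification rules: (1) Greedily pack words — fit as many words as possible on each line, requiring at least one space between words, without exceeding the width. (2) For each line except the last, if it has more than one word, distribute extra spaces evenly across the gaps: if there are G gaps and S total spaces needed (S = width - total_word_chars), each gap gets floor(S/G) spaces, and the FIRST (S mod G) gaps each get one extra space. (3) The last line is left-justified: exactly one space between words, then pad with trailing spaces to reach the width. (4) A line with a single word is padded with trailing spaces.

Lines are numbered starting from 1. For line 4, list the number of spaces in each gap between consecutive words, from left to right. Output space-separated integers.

Answer: 2 1

Derivation:
Line 1: ['chemistry'] (min_width=9, slack=4)
Line 2: ['pepper', 'walk'] (min_width=11, slack=2)
Line 3: ['paper', 'top'] (min_width=9, slack=4)
Line 4: ['page', 'of', 'oats'] (min_width=12, slack=1)
Line 5: ['were', 'brick'] (min_width=10, slack=3)
Line 6: ['for', 'forest'] (min_width=10, slack=3)
Line 7: ['night', 'display'] (min_width=13, slack=0)
Line 8: ['who', 'sand'] (min_width=8, slack=5)
Line 9: ['curtain', 'music'] (min_width=13, slack=0)
Line 10: ['island'] (min_width=6, slack=7)
Line 11: ['festival'] (min_width=8, slack=5)
Line 12: ['picture'] (min_width=7, slack=6)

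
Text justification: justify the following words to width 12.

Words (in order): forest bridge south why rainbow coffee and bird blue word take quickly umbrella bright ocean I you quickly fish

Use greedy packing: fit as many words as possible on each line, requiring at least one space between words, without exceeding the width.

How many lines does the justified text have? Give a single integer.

Answer: 11

Derivation:
Line 1: ['forest'] (min_width=6, slack=6)
Line 2: ['bridge', 'south'] (min_width=12, slack=0)
Line 3: ['why', 'rainbow'] (min_width=11, slack=1)
Line 4: ['coffee', 'and'] (min_width=10, slack=2)
Line 5: ['bird', 'blue'] (min_width=9, slack=3)
Line 6: ['word', 'take'] (min_width=9, slack=3)
Line 7: ['quickly'] (min_width=7, slack=5)
Line 8: ['umbrella'] (min_width=8, slack=4)
Line 9: ['bright', 'ocean'] (min_width=12, slack=0)
Line 10: ['I', 'you'] (min_width=5, slack=7)
Line 11: ['quickly', 'fish'] (min_width=12, slack=0)
Total lines: 11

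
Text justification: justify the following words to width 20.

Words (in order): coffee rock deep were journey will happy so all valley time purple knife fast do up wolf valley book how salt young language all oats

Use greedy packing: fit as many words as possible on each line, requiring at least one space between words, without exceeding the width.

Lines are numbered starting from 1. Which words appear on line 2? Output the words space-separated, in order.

Answer: were journey will

Derivation:
Line 1: ['coffee', 'rock', 'deep'] (min_width=16, slack=4)
Line 2: ['were', 'journey', 'will'] (min_width=17, slack=3)
Line 3: ['happy', 'so', 'all', 'valley'] (min_width=19, slack=1)
Line 4: ['time', 'purple', 'knife'] (min_width=17, slack=3)
Line 5: ['fast', 'do', 'up', 'wolf'] (min_width=15, slack=5)
Line 6: ['valley', 'book', 'how', 'salt'] (min_width=20, slack=0)
Line 7: ['young', 'language', 'all'] (min_width=18, slack=2)
Line 8: ['oats'] (min_width=4, slack=16)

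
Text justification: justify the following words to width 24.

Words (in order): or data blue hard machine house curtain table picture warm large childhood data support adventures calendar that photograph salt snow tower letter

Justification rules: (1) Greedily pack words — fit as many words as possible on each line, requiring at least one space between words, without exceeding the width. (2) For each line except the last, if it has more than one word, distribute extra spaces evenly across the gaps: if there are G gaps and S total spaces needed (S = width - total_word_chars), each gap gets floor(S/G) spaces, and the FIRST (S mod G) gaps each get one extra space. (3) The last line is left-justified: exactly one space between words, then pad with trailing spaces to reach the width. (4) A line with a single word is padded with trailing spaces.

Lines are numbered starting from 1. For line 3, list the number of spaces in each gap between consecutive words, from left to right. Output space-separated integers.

Line 1: ['or', 'data', 'blue', 'hard'] (min_width=17, slack=7)
Line 2: ['machine', 'house', 'curtain'] (min_width=21, slack=3)
Line 3: ['table', 'picture', 'warm', 'large'] (min_width=24, slack=0)
Line 4: ['childhood', 'data', 'support'] (min_width=22, slack=2)
Line 5: ['adventures', 'calendar', 'that'] (min_width=24, slack=0)
Line 6: ['photograph', 'salt', 'snow'] (min_width=20, slack=4)
Line 7: ['tower', 'letter'] (min_width=12, slack=12)

Answer: 1 1 1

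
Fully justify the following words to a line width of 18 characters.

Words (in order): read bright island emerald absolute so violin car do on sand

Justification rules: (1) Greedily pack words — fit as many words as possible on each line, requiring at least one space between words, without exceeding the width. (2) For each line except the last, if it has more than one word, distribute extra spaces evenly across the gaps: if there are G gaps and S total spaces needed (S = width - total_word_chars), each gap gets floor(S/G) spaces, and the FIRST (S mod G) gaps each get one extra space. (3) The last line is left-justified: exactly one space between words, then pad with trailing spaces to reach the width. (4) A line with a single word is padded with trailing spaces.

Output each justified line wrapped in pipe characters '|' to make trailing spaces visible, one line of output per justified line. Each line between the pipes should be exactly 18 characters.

Line 1: ['read', 'bright', 'island'] (min_width=18, slack=0)
Line 2: ['emerald', 'absolute'] (min_width=16, slack=2)
Line 3: ['so', 'violin', 'car', 'do'] (min_width=16, slack=2)
Line 4: ['on', 'sand'] (min_width=7, slack=11)

Answer: |read bright island|
|emerald   absolute|
|so  violin  car do|
|on sand           |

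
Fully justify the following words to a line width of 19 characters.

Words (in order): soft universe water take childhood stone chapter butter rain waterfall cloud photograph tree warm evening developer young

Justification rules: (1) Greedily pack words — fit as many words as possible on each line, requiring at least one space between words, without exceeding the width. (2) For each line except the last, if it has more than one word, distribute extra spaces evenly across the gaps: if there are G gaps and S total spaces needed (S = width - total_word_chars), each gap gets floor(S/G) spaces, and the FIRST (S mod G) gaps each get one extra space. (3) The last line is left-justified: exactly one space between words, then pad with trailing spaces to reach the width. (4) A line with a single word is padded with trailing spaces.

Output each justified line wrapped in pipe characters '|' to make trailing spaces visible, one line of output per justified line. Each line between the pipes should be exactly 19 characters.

Line 1: ['soft', 'universe', 'water'] (min_width=19, slack=0)
Line 2: ['take', 'childhood'] (min_width=14, slack=5)
Line 3: ['stone', 'chapter'] (min_width=13, slack=6)
Line 4: ['butter', 'rain'] (min_width=11, slack=8)
Line 5: ['waterfall', 'cloud'] (min_width=15, slack=4)
Line 6: ['photograph', 'tree'] (min_width=15, slack=4)
Line 7: ['warm', 'evening'] (min_width=12, slack=7)
Line 8: ['developer', 'young'] (min_width=15, slack=4)

Answer: |soft universe water|
|take      childhood|
|stone       chapter|
|butter         rain|
|waterfall     cloud|
|photograph     tree|
|warm        evening|
|developer young    |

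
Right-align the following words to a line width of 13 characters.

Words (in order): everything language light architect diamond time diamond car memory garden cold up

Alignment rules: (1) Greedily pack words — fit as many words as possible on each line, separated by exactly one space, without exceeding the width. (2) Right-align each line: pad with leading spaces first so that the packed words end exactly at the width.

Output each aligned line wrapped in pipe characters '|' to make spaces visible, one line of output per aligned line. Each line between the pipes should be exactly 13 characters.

Line 1: ['everything'] (min_width=10, slack=3)
Line 2: ['language'] (min_width=8, slack=5)
Line 3: ['light'] (min_width=5, slack=8)
Line 4: ['architect'] (min_width=9, slack=4)
Line 5: ['diamond', 'time'] (min_width=12, slack=1)
Line 6: ['diamond', 'car'] (min_width=11, slack=2)
Line 7: ['memory', 'garden'] (min_width=13, slack=0)
Line 8: ['cold', 'up'] (min_width=7, slack=6)

Answer: |   everything|
|     language|
|        light|
|    architect|
| diamond time|
|  diamond car|
|memory garden|
|      cold up|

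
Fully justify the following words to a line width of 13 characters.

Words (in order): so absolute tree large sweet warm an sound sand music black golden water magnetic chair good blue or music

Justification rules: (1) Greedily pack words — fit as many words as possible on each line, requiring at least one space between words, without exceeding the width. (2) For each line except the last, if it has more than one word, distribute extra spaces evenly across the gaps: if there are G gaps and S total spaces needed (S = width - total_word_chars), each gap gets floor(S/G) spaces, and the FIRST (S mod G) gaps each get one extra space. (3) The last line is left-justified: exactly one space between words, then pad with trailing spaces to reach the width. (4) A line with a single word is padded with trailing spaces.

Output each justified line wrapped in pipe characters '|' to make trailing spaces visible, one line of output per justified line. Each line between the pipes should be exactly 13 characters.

Answer: |so   absolute|
|tree    large|
|sweet warm an|
|sound    sand|
|music   black|
|golden  water|
|magnetic     |
|chair    good|
|blue or music|

Derivation:
Line 1: ['so', 'absolute'] (min_width=11, slack=2)
Line 2: ['tree', 'large'] (min_width=10, slack=3)
Line 3: ['sweet', 'warm', 'an'] (min_width=13, slack=0)
Line 4: ['sound', 'sand'] (min_width=10, slack=3)
Line 5: ['music', 'black'] (min_width=11, slack=2)
Line 6: ['golden', 'water'] (min_width=12, slack=1)
Line 7: ['magnetic'] (min_width=8, slack=5)
Line 8: ['chair', 'good'] (min_width=10, slack=3)
Line 9: ['blue', 'or', 'music'] (min_width=13, slack=0)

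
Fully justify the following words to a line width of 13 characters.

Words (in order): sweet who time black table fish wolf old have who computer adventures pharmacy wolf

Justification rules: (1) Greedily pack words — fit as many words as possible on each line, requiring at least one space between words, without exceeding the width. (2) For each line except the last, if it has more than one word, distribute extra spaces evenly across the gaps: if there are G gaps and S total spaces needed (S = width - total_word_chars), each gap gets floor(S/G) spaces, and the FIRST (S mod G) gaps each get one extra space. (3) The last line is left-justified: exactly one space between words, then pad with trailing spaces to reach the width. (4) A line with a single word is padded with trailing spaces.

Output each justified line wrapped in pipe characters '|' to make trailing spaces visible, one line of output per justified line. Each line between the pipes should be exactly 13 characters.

Answer: |sweet     who|
|time    black|
|table    fish|
|wolf old have|
|who  computer|
|adventures   |
|pharmacy wolf|

Derivation:
Line 1: ['sweet', 'who'] (min_width=9, slack=4)
Line 2: ['time', 'black'] (min_width=10, slack=3)
Line 3: ['table', 'fish'] (min_width=10, slack=3)
Line 4: ['wolf', 'old', 'have'] (min_width=13, slack=0)
Line 5: ['who', 'computer'] (min_width=12, slack=1)
Line 6: ['adventures'] (min_width=10, slack=3)
Line 7: ['pharmacy', 'wolf'] (min_width=13, slack=0)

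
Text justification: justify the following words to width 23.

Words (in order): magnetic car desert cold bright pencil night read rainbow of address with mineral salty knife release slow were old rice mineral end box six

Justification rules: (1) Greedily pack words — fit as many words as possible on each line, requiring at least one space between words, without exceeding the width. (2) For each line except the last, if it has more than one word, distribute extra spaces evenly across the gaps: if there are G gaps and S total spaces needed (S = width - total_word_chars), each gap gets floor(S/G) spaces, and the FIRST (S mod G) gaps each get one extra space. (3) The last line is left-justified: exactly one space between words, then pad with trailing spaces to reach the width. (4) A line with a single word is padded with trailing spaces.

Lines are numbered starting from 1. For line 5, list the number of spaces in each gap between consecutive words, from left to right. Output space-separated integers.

Answer: 3 3

Derivation:
Line 1: ['magnetic', 'car', 'desert'] (min_width=19, slack=4)
Line 2: ['cold', 'bright', 'pencil'] (min_width=18, slack=5)
Line 3: ['night', 'read', 'rainbow', 'of'] (min_width=21, slack=2)
Line 4: ['address', 'with', 'mineral'] (min_width=20, slack=3)
Line 5: ['salty', 'knife', 'release'] (min_width=19, slack=4)
Line 6: ['slow', 'were', 'old', 'rice'] (min_width=18, slack=5)
Line 7: ['mineral', 'end', 'box', 'six'] (min_width=19, slack=4)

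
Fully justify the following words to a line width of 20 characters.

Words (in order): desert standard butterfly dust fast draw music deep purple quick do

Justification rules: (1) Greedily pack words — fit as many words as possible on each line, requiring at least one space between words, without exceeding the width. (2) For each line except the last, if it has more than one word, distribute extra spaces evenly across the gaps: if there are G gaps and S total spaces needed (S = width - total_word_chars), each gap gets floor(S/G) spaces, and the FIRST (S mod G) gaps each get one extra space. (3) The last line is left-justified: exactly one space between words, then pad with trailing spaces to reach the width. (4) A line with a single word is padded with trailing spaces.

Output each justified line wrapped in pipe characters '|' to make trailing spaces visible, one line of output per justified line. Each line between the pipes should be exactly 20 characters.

Line 1: ['desert', 'standard'] (min_width=15, slack=5)
Line 2: ['butterfly', 'dust', 'fast'] (min_width=19, slack=1)
Line 3: ['draw', 'music', 'deep'] (min_width=15, slack=5)
Line 4: ['purple', 'quick', 'do'] (min_width=15, slack=5)

Answer: |desert      standard|
|butterfly  dust fast|
|draw    music   deep|
|purple quick do     |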